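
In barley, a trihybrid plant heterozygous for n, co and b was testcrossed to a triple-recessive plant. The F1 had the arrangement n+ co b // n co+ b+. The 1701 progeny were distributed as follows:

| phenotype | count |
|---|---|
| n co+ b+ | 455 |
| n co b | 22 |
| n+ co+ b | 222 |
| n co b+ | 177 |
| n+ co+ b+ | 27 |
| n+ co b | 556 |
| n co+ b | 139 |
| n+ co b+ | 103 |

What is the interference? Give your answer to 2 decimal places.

The two rarest classes, n co b and n+ co+ b+, are the double crossovers. Comparing them with the parentals, only the n allele has switched, so n is the middle locus and the order is co – n – b.
co–n: (399 + 49)/1701 = 0.2634; n–b: (242 + 49)/1701 = 0.1711.
Expected DCO frequency = 0.2634 × 0.1711 ≈ 0.04507; observed = 49/1701 ≈ 0.02881.
Coefficient of coincidence = 0.02881/0.04507 ≈ 0.64; interference = 1 − 0.64 = 0.36.

0.36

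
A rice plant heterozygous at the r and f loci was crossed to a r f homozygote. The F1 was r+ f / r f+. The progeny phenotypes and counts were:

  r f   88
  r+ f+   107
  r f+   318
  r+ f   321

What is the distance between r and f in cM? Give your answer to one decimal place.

The recombinant classes are r+ f+ and r f: 107 + 88 = 195.
Recombination frequency = 195/834 = 0.2338 ≈ 23.4%, i.e. 23.4 cM.

23.4 cM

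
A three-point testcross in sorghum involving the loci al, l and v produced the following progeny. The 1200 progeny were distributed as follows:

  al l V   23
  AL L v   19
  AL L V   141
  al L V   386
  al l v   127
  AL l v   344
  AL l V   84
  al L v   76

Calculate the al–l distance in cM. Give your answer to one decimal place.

The two most frequent reciprocal classes, al L V and AL l v, are the parental types, so the F1 was al L V / AL l v.
The two rarest classes, al l V and AL L v, are the double crossovers. Comparing them with the parentals, only the l allele has switched, so l is the middle locus and the order is v – l – al.
Crossovers in the l–al interval produce the single-crossover classes AL L V and al l v (141 + 127 = 268) plus the double crossovers (42).
RF(l–al) = (268 + 42) / 1200 = 310/1200 = 0.2583 → 25.8 cM.

25.8 cM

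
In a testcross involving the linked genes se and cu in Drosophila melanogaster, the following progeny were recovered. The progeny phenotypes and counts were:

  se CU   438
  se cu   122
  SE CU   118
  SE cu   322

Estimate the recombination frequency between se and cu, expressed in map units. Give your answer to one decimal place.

24.0 map units

The two most frequent classes, SE cu (322) and se CU (438), are the parental types, so the F1 was SE cu / se CU.
The recombinant classes are SE CU and se cu: 118 + 122 = 240.
Recombination frequency = 240/1000 = 0.2400 ≈ 24.0%, i.e. 24.0 map units.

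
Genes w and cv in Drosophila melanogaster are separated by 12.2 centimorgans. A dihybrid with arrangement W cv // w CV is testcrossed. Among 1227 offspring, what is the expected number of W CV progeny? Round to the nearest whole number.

75

A map distance of 12.2 centimorgans corresponds to a recombination frequency of 0.122.
The F1 is W cv / w CV, so W CV is a recombinant gamete class with expected frequency r/2 = 0.122/2 = 0.0610.
Expected number = 0.0610 × 1227 = 74.85 ≈ 75.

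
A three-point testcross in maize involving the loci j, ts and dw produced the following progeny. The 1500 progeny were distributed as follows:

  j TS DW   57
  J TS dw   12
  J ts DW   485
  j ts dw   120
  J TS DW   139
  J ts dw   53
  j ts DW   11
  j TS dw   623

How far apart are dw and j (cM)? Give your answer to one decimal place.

The two most frequent reciprocal classes, J ts DW and j TS dw, are the parental types, so the F1 was J ts DW / j TS dw.
The two rarest classes, j ts DW and J TS dw, are the double crossovers. Comparing them with the parentals, only the j allele has switched, so j is the middle locus and the order is ts – j – dw.
Crossovers in the j–dw interval produce the single-crossover classes J ts dw and j TS DW (53 + 57 = 110) plus the double crossovers (23).
RF(j–dw) = (110 + 23) / 1500 = 133/1500 = 0.0887 → 8.9 cM.

8.9 cM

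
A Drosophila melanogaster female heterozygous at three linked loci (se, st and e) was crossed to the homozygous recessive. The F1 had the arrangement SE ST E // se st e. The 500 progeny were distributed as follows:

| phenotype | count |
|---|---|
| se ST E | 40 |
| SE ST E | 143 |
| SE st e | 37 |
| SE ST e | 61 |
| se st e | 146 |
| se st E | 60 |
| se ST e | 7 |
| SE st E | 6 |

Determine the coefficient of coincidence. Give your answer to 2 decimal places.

0.54

The two rarest classes, SE st E and se ST e, are the double crossovers. Comparing them with the parentals, only the st allele has switched, so st is the middle locus and the order is e – st – se.
e–st: (121 + 13)/500 = 0.2680; st–se: (77 + 13)/500 = 0.1800.
Expected DCO frequency = 0.2680 × 0.1800 ≈ 0.04824; observed = 13/500 ≈ 0.02600.
Coefficient of coincidence = 0.02600/0.04824 ≈ 0.54.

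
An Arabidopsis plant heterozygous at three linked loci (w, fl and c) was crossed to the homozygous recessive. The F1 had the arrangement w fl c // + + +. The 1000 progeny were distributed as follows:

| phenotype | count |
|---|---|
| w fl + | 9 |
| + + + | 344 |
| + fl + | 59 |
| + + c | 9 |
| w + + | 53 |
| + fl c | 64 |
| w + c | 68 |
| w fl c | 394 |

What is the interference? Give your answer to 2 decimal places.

0.08

The two rarest classes, w fl + and + + c, are the double crossovers. Comparing them with the parentals, only the c allele has switched, so c is the middle locus and the order is fl – c – w.
fl–c: (127 + 18)/1000 = 0.1450; c–w: (117 + 18)/1000 = 0.1350.
Expected DCO frequency = 0.1450 × 0.1350 ≈ 0.01957; observed = 18/1000 ≈ 0.01800.
Coefficient of coincidence = 0.01800/0.01957 ≈ 0.92; interference = 1 − 0.92 = 0.08.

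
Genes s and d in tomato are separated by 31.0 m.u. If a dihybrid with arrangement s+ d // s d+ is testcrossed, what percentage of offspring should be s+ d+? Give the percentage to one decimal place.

15.5%

A map distance of 31.0 m.u. corresponds to a recombination frequency of 0.310.
The F1 is s+ d / s d+, so s+ d+ is a recombinant gamete class with expected frequency r/2 = 0.310/2 = 0.1550.
That is 0.1550 = 15.5% of the progeny.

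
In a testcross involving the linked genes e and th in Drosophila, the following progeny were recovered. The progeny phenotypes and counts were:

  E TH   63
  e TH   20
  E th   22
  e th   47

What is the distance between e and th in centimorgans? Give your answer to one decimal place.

The two most frequent classes, E TH (63) and e th (47), are the parental types, so the F1 was E TH / e th.
The recombinant classes are E th and e TH: 22 + 20 = 42.
Recombination frequency = 42/152 = 0.2763 ≈ 27.6%, i.e. 27.6 centimorgans.

27.6 centimorgans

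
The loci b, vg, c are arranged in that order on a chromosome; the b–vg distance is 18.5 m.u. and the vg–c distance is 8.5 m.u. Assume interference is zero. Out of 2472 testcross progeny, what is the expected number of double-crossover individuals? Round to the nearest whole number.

Map distances give recombination frequencies of 0.185 and 0.085 for the two intervals.
With no interference, expected double-crossover frequency = 0.185 × 0.085 = 0.01572.
Expected number = 0.01572 × 2472 = 38.87 ≈ 39.

39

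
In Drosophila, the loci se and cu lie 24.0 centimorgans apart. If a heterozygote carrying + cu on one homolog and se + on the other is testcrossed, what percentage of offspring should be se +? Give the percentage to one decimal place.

38.0%

A map distance of 24.0 centimorgans corresponds to a recombination frequency of 0.240.
The F1 is + cu / se +, so se + is a parental gamete class with expected frequency (1 − r)/2 = 0.760/2 = 0.3800.
That is 0.3800 = 38.0% of the progeny.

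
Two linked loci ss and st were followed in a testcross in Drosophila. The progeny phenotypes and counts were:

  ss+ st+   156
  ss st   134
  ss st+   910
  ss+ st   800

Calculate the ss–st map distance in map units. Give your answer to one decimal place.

14.5 map units

The two most frequent classes, ss+ st (800) and ss st+ (910), are the parental types, so the F1 was ss+ st / ss st+.
The recombinant classes are ss+ st+ and ss st: 156 + 134 = 290.
Recombination frequency = 290/2000 = 0.1450 ≈ 14.5%, i.e. 14.5 map units.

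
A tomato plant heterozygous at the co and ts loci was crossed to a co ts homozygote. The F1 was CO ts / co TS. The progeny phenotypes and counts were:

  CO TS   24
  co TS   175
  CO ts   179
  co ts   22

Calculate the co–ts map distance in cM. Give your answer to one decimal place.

11.5 cM

The recombinant classes are CO TS and co ts: 24 + 22 = 46.
Recombination frequency = 46/400 = 0.1150 ≈ 11.5%, i.e. 11.5 cM.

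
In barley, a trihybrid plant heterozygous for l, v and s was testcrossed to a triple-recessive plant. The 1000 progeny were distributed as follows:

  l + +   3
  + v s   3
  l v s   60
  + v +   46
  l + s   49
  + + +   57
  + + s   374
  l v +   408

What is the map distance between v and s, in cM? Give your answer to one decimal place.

The two most frequent reciprocal classes, + + s and l v +, are the parental types, so the F1 was + + s / l v +.
The two rarest classes, + v s and l + +, are the double crossovers. Comparing them with the parentals, only the v allele has switched, so v is the middle locus and the order is s – v – l.
Crossovers in the s–v interval produce the single-crossover classes + + + and l v s (57 + 60 = 117) plus the double crossovers (6).
RF(s–v) = (117 + 6) / 1000 = 123/1000 = 0.1230 → 12.3 cM.

12.3 cM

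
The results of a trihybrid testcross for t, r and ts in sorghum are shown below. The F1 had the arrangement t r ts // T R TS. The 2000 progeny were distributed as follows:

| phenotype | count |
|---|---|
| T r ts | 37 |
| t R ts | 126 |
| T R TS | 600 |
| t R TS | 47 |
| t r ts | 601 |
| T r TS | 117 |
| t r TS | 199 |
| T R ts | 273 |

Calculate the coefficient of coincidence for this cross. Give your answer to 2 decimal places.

The two rarest classes, T r ts and t R TS, are the double crossovers. Comparing them with the parentals, only the t allele has switched, so t is the middle locus and the order is r – t – ts.
r–t: (243 + 84)/2000 = 0.1635; t–ts: (472 + 84)/2000 = 0.2780.
Expected DCO frequency = 0.1635 × 0.2780 ≈ 0.04545; observed = 84/2000 ≈ 0.04200.
Coefficient of coincidence = 0.04200/0.04545 ≈ 0.92.

0.92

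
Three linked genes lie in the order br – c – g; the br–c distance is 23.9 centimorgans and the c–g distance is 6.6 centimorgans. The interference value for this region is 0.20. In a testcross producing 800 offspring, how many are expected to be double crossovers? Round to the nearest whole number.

10

Map distances give recombination frequencies of 0.239 and 0.066 for the two intervals.
With interference 0.20 (so coincidence = 0.80), expected double-crossover frequency = 0.239 × 0.066 × 0.80 = 0.01262.
Expected number = 0.01262 × 800 = 10.10 ≈ 10.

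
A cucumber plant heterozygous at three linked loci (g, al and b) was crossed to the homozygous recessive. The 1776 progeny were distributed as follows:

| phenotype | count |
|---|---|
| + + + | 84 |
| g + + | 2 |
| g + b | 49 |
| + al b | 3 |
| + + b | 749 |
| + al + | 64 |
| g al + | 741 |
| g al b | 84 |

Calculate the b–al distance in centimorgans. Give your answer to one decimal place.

The two most frequent reciprocal classes, + + b and g al +, are the parental types, so the F1 was + + b / g al +.
The two rarest classes, + al b and g + +, are the double crossovers. Comparing them with the parentals, only the al allele has switched, so al is the middle locus and the order is b – al – g.
Crossovers in the b–al interval produce the single-crossover classes + + + and g al b (84 + 84 = 168) plus the double crossovers (5).
RF(b–al) = (168 + 5) / 1776 = 173/1776 = 0.0974 → 9.7 centimorgans.

9.7 centimorgans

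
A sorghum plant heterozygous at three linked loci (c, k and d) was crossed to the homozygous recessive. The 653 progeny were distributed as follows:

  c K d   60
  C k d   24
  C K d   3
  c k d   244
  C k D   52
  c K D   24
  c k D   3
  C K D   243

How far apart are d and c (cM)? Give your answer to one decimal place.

The two most frequent reciprocal classes, c k d and C K D, are the parental types, so the F1 was c k d / C K D.
The two rarest classes, c k D and C K d, are the double crossovers. Comparing them with the parentals, only the d allele has switched, so d is the middle locus and the order is k – d – c.
Crossovers in the d–c interval produce the single-crossover classes C k d and c K D (24 + 24 = 48) plus the double crossovers (6).
RF(d–c) = (48 + 6) / 653 = 54/653 = 0.0827 → 8.3 cM.

8.3 cM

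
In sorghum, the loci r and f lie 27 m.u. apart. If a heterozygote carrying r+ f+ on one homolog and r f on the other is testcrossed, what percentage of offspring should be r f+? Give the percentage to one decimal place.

13.5%

A map distance of 27 m.u. corresponds to a recombination frequency of 0.270.
The F1 is r+ f+ / r f, so r f+ is a recombinant gamete class with expected frequency r/2 = 0.270/2 = 0.1350.
That is 0.1350 = 13.5% of the progeny.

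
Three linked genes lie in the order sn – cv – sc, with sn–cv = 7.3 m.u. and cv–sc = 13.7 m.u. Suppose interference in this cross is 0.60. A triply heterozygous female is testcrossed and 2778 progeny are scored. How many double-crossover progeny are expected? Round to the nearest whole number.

11

Map distances give recombination frequencies of 0.073 and 0.137 for the two intervals.
With interference 0.60 (so coincidence = 0.40), expected double-crossover frequency = 0.073 × 0.137 × 0.40 = 0.00400.
Expected number = 0.00400 × 2778 = 11.11 ≈ 11.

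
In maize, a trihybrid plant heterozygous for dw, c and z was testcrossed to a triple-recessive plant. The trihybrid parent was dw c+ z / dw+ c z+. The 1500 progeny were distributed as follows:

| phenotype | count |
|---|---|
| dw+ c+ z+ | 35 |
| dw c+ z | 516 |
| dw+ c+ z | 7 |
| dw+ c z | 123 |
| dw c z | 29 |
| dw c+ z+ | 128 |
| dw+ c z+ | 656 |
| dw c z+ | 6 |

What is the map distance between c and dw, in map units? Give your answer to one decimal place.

5.1 map units

The two rarest classes, dw+ c+ z and dw c z+, are the double crossovers. Comparing them with the parentals, only the dw allele has switched, so dw is the middle locus and the order is z – dw – c.
Crossovers in the dw–c interval produce the single-crossover classes dw c z and dw+ c+ z+ (29 + 35 = 64) plus the double crossovers (13).
RF(dw–c) = (64 + 13) / 1500 = 77/1500 = 0.0513 → 5.1 map units.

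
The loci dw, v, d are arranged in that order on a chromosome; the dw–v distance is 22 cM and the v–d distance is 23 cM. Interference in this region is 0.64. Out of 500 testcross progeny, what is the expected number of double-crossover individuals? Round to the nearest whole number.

9

Map distances give recombination frequencies of 0.220 and 0.230 for the two intervals.
With interference 0.64 (so coincidence = 0.36), expected double-crossover frequency = 0.220 × 0.230 × 0.36 = 0.01822.
Expected number = 0.01822 × 500 = 9.11 ≈ 9.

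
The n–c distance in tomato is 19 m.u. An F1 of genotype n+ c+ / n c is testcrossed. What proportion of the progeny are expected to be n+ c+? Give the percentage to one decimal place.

A map distance of 19 m.u. corresponds to a recombination frequency of 0.190.
The F1 is n+ c+ / n c, so n+ c+ is a parental gamete class with expected frequency (1 − r)/2 = 0.810/2 = 0.4050.
That is 0.4050 = 40.5% of the progeny.

40.5%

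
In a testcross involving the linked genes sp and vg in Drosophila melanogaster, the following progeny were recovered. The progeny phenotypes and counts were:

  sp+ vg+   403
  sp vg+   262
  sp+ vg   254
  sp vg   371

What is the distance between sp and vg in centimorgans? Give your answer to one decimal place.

The two most frequent classes, sp+ vg+ (403) and sp vg (371), are the parental types, so the F1 was sp+ vg+ / sp vg.
The recombinant classes are sp+ vg and sp vg+: 254 + 262 = 516.
Recombination frequency = 516/1290 = 0.4000 ≈ 40.0%, i.e. 40.0 centimorgans.

40.0 centimorgans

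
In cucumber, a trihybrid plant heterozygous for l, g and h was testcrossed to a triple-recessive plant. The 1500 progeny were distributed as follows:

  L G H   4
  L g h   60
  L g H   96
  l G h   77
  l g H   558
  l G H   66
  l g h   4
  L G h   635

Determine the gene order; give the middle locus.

The two most frequent reciprocal classes, l g H and L G h, are the parental types, so the F1 was l g H / L G h.
The two rarest classes, l g h and L G H, are the double crossovers. Comparing them with the parentals, only the h allele has switched, so h is the middle locus and the order is l – h – g.

h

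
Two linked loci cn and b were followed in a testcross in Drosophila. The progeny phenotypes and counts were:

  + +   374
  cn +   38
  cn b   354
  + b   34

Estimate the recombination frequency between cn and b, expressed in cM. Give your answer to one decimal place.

9.0 cM

The two most frequent classes, + + (374) and cn b (354), are the parental types, so the F1 was + + / cn b.
The recombinant classes are + b and cn +: 34 + 38 = 72.
Recombination frequency = 72/800 = 0.0900 ≈ 9.0%, i.e. 9.0 cM.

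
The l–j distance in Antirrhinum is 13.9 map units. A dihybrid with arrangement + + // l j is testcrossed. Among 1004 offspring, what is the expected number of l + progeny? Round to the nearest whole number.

A map distance of 13.9 map units corresponds to a recombination frequency of 0.139.
The F1 is + + / l j, so l + is a recombinant gamete class with expected frequency r/2 = 0.139/2 = 0.0695.
Expected number = 0.0695 × 1004 = 69.78 ≈ 70.

70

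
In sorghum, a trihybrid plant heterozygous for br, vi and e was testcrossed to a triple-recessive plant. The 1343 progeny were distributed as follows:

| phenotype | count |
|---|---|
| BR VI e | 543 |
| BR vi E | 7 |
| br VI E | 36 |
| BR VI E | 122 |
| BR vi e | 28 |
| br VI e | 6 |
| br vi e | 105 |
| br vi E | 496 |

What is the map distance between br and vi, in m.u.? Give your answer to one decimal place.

5.7 m.u.

The two most frequent reciprocal classes, BR VI e and br vi E, are the parental types, so the F1 was BR VI e / br vi E.
The two rarest classes, br VI e and BR vi E, are the double crossovers. Comparing them with the parentals, only the br allele has switched, so br is the middle locus and the order is e – br – vi.
Crossovers in the br–vi interval produce the single-crossover classes BR vi e and br VI E (28 + 36 = 64) plus the double crossovers (13).
RF(br–vi) = (64 + 13) / 1343 = 77/1343 = 0.0573 → 5.7 m.u.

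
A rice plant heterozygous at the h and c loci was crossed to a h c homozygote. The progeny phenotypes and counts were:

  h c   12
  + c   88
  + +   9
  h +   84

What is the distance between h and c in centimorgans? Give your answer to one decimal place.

10.9 centimorgans

The two most frequent classes, + c (88) and h + (84), are the parental types, so the F1 was + c / h +.
The recombinant classes are + + and h c: 9 + 12 = 21.
Recombination frequency = 21/193 = 0.1088 ≈ 10.9%, i.e. 10.9 centimorgans.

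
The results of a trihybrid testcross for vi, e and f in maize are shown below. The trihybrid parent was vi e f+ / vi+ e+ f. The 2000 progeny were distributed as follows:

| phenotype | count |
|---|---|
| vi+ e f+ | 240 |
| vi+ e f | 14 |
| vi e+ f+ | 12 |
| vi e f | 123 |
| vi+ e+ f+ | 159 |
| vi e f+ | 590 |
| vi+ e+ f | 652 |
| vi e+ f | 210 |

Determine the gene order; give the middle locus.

e

The two rarest classes, vi e+ f+ and vi+ e f, are the double crossovers. Comparing them with the parentals, only the e allele has switched, so e is the middle locus and the order is vi – e – f.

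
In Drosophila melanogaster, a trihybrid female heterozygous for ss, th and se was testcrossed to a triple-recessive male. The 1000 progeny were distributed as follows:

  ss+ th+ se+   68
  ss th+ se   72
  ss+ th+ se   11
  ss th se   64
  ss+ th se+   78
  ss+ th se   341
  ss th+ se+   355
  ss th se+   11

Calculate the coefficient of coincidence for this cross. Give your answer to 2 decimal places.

0.83

The two most frequent reciprocal classes, ss th+ se+ and ss+ th se, are the parental types, so the F1 was ss th+ se+ / ss+ th se.
The two rarest classes, ss th se+ and ss+ th+ se, are the double crossovers. Comparing them with the parentals, only the th allele has switched, so th is the middle locus and the order is se – th – ss.
se–th: (150 + 22)/1000 = 0.1720; th–ss: (132 + 22)/1000 = 0.1540.
Expected DCO frequency = 0.1720 × 0.1540 ≈ 0.02649; observed = 22/1000 ≈ 0.02200.
Coefficient of coincidence = 0.02200/0.02649 ≈ 0.83.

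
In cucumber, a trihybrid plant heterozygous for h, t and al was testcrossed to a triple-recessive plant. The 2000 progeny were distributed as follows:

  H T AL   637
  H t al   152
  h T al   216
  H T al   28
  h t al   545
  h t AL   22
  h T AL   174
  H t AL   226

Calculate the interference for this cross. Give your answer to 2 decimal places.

0.46

The two most frequent reciprocal classes, h t al and H T AL, are the parental types, so the F1 was h t al / H T AL.
The two rarest classes, h t AL and H T al, are the double crossovers. Comparing them with the parentals, only the al allele has switched, so al is the middle locus and the order is h – al – t.
h–al: (326 + 50)/2000 = 0.1880; al–t: (442 + 50)/2000 = 0.2460.
Expected DCO frequency = 0.1880 × 0.2460 ≈ 0.04625; observed = 50/2000 ≈ 0.02500.
Coefficient of coincidence = 0.02500/0.04625 ≈ 0.54; interference = 1 − 0.54 = 0.46.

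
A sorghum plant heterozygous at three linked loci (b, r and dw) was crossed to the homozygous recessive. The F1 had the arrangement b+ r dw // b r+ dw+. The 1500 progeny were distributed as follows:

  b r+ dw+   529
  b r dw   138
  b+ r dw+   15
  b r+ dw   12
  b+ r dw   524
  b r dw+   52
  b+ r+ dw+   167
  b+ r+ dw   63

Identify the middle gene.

The two rarest classes, b+ r dw+ and b r+ dw, are the double crossovers. Comparing them with the parentals, only the dw allele has switched, so dw is the middle locus and the order is r – dw – b.

dw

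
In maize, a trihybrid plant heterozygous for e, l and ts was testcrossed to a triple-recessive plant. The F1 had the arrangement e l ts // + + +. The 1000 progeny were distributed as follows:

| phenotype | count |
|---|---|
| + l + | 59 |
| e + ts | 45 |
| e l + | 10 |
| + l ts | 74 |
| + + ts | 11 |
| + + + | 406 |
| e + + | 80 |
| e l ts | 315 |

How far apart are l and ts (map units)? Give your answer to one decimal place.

The two rarest classes, e l + and + + ts, are the double crossovers. Comparing them with the parentals, only the ts allele has switched, so ts is the middle locus and the order is e – ts – l.
Crossovers in the ts–l interval produce the single-crossover classes e + ts and + l + (45 + 59 = 104) plus the double crossovers (21).
RF(ts–l) = (104 + 21) / 1000 = 125/1000 = 0.1250 → 12.5 map units.

12.5 map units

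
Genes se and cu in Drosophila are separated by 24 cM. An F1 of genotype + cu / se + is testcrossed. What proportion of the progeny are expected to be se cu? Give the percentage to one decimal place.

A map distance of 24 cM corresponds to a recombination frequency of 0.240.
The F1 is + cu / se +, so se cu is a recombinant gamete class with expected frequency r/2 = 0.240/2 = 0.1200.
That is 0.1200 = 12.0% of the progeny.

12.0%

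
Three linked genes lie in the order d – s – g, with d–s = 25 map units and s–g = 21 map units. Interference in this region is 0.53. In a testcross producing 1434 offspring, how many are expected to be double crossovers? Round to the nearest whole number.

Map distances give recombination frequencies of 0.250 and 0.210 for the two intervals.
With interference 0.53 (so coincidence = 0.47), expected double-crossover frequency = 0.250 × 0.210 × 0.47 = 0.02467.
Expected number = 0.02467 × 1434 = 35.38 ≈ 35.

35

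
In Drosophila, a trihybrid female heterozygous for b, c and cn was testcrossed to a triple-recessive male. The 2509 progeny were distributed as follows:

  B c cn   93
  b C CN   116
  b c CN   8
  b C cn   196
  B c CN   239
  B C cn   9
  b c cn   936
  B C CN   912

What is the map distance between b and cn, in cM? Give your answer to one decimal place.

The two most frequent reciprocal classes, B C CN and b c cn, are the parental types, so the F1 was B C CN / b c cn.
The two rarest classes, B C cn and b c CN, are the double crossovers. Comparing them with the parentals, only the cn allele has switched, so cn is the middle locus and the order is b – cn – c.
Crossovers in the b–cn interval produce the single-crossover classes b C CN and B c cn (116 + 93 = 209) plus the double crossovers (17).
RF(b–cn) = (209 + 17) / 2509 = 226/2509 = 0.0901 → 9.0 cM.

9.0 cM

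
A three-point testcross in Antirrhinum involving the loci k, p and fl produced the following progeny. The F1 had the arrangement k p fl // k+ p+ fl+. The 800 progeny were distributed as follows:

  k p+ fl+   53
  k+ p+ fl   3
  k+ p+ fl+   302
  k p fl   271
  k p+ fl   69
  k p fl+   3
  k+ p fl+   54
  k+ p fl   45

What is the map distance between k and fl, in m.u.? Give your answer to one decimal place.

13.0 m.u.

The two rarest classes, k p fl+ and k+ p+ fl, are the double crossovers. Comparing them with the parentals, only the fl allele has switched, so fl is the middle locus and the order is k – fl – p.
Crossovers in the k–fl interval produce the single-crossover classes k+ p fl and k p+ fl+ (45 + 53 = 98) plus the double crossovers (6).
RF(k–fl) = (98 + 6) / 800 = 104/800 = 0.1300 → 13.0 m.u.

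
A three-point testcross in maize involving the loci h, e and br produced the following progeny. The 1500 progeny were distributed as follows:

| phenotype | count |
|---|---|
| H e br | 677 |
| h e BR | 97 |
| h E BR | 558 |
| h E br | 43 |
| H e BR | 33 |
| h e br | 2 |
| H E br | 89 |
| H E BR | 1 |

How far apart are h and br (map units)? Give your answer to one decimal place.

The two most frequent reciprocal classes, H e br and h E BR, are the parental types, so the F1 was H e br / h E BR.
The two rarest classes, h e br and H E BR, are the double crossovers. Comparing them with the parentals, only the h allele has switched, so h is the middle locus and the order is e – h – br.
Crossovers in the h–br interval produce the single-crossover classes H e BR and h E br (33 + 43 = 76) plus the double crossovers (3).
RF(h–br) = (76 + 3) / 1500 = 79/1500 = 0.0527 → 5.3 map units.

5.3 map units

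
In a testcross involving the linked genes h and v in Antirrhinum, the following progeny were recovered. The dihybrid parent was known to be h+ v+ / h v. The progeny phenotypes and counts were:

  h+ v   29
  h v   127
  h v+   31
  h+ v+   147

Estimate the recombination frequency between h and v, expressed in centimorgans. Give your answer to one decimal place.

The recombinant classes are h+ v and h v+: 29 + 31 = 60.
Recombination frequency = 60/334 = 0.1796 ≈ 18.0%, i.e. 18.0 centimorgans.

18.0 centimorgans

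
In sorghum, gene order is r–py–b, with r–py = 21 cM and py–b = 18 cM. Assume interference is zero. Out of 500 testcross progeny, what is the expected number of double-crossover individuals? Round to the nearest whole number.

19

Map distances give recombination frequencies of 0.210 and 0.180 for the two intervals.
With no interference, expected double-crossover frequency = 0.210 × 0.180 = 0.03780.
Expected number = 0.03780 × 500 = 18.90 ≈ 19.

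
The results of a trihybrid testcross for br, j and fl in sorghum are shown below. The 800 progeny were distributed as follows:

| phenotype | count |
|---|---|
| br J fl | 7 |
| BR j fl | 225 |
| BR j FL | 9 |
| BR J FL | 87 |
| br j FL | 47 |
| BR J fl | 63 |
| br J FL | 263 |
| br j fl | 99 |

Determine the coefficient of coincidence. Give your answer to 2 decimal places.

The two most frequent reciprocal classes, br J FL and BR j fl, are the parental types, so the F1 was br J FL / BR j fl.
The two rarest classes, br J fl and BR j FL, are the double crossovers. Comparing them with the parentals, only the fl allele has switched, so fl is the middle locus and the order is j – fl – br.
j–fl: (110 + 16)/800 = 0.1575; fl–br: (186 + 16)/800 = 0.2525.
Expected DCO frequency = 0.1575 × 0.2525 ≈ 0.03977; observed = 16/800 ≈ 0.02000.
Coefficient of coincidence = 0.02000/0.03977 ≈ 0.50.

0.50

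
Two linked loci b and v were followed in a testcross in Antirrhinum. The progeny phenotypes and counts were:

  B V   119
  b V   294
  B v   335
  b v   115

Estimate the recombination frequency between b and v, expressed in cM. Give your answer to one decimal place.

The two most frequent classes, B v (335) and b V (294), are the parental types, so the F1 was B v / b V.
The recombinant classes are B V and b v: 119 + 115 = 234.
Recombination frequency = 234/863 = 0.2711 ≈ 27.1%, i.e. 27.1 cM.

27.1 cM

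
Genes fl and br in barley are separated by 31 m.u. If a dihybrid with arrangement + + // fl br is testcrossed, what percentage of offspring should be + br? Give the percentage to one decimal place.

15.5%

A map distance of 31 m.u. corresponds to a recombination frequency of 0.310.
The F1 is + + / fl br, so + br is a recombinant gamete class with expected frequency r/2 = 0.310/2 = 0.1550.
That is 0.1550 = 15.5% of the progeny.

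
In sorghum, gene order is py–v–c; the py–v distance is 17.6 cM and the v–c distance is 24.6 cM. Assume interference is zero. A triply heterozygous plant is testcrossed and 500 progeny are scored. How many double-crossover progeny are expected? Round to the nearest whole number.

Map distances give recombination frequencies of 0.176 and 0.246 for the two intervals.
With no interference, expected double-crossover frequency = 0.176 × 0.246 = 0.04330.
Expected number = 0.04330 × 500 = 21.65 ≈ 22.

22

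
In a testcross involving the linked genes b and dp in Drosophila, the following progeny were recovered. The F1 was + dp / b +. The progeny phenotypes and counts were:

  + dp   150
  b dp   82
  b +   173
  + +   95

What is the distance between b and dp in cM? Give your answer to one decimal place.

35.4 cM

The recombinant classes are + + and b dp: 95 + 82 = 177.
Recombination frequency = 177/500 = 0.3540 ≈ 35.4%, i.e. 35.4 cM.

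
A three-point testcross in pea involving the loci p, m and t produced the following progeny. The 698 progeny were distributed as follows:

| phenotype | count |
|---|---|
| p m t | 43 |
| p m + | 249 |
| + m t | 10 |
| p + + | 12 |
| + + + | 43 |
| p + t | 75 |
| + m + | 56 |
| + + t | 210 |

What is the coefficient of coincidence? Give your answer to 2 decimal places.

The two most frequent reciprocal classes, + + t and p m +, are the parental types, so the F1 was + + t / p m +.
The two rarest classes, + m t and p + +, are the double crossovers. Comparing them with the parentals, only the m allele has switched, so m is the middle locus and the order is t – m – p.
t–m: (86 + 22)/698 = 0.1547; m–p: (131 + 22)/698 = 0.2192.
Expected DCO frequency = 0.1547 × 0.2192 ≈ 0.03391; observed = 22/698 ≈ 0.03152.
Coefficient of coincidence = 0.03152/0.03391 ≈ 0.93.

0.93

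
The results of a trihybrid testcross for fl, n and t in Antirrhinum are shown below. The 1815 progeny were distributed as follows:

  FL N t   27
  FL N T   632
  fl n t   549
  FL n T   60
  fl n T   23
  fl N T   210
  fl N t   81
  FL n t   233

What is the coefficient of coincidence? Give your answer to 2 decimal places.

The two most frequent reciprocal classes, fl n t and FL N T, are the parental types, so the F1 was fl n t / FL N T.
The two rarest classes, fl n T and FL N t, are the double crossovers. Comparing them with the parentals, only the t allele has switched, so t is the middle locus and the order is fl – t – n.
fl–t: (443 + 50)/1815 = 0.2716; t–n: (141 + 50)/1815 = 0.1052.
Expected DCO frequency = 0.2716 × 0.1052 ≈ 0.02857; observed = 50/1815 ≈ 0.02755.
Coefficient of coincidence = 0.02755/0.02857 ≈ 0.96.

0.96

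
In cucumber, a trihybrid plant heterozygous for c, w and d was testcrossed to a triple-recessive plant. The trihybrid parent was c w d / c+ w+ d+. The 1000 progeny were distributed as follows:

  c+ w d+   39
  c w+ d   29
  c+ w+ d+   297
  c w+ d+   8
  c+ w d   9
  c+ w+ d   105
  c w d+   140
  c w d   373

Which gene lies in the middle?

The two rarest classes, c+ w d and c w+ d+, are the double crossovers. Comparing them with the parentals, only the c allele has switched, so c is the middle locus and the order is d – c – w.

c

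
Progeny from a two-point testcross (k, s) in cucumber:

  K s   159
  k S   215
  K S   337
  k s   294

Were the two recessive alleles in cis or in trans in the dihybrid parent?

The two most frequent classes are K S (337) and k s (294); these are the parental (non-recombinant) types.
So the F1 carried K S on one chromosome and k s on the other — the recessive alleles are on the same chromosome (cis / coupling).

cis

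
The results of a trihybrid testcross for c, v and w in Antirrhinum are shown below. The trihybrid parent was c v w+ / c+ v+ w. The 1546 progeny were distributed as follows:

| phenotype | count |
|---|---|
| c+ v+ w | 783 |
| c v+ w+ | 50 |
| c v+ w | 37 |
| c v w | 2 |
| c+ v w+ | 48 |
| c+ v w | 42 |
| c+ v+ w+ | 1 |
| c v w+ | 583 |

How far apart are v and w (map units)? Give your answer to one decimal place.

6.1 map units

The two rarest classes, c v w and c+ v+ w+, are the double crossovers. Comparing them with the parentals, only the w allele has switched, so w is the middle locus and the order is v – w – c.
Crossovers in the v–w interval produce the single-crossover classes c v+ w+ and c+ v w (50 + 42 = 92) plus the double crossovers (3).
RF(v–w) = (92 + 3) / 1546 = 95/1546 = 0.0614 → 6.1 map units.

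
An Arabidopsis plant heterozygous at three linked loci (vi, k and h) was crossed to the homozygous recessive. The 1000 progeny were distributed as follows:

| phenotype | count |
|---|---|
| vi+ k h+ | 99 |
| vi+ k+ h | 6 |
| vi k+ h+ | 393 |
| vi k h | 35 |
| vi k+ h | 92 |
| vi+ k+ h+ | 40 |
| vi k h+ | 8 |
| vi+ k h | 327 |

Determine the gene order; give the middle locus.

k

The two most frequent reciprocal classes, vi+ k h and vi k+ h+, are the parental types, so the F1 was vi+ k h / vi k+ h+.
The two rarest classes, vi+ k+ h and vi k h+, are the double crossovers. Comparing them with the parentals, only the k allele has switched, so k is the middle locus and the order is h – k – vi.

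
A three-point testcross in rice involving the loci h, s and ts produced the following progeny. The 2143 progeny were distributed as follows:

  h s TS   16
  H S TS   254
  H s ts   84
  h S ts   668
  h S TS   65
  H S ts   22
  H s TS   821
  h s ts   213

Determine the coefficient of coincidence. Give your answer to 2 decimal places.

0.86

The two most frequent reciprocal classes, h S ts and H s TS, are the parental types, so the F1 was h S ts / H s TS.
The two rarest classes, H S ts and h s TS, are the double crossovers. Comparing them with the parentals, only the h allele has switched, so h is the middle locus and the order is s – h – ts.
s–h: (467 + 38)/2143 = 0.2357; h–ts: (149 + 38)/2143 = 0.0873.
Expected DCO frequency = 0.2357 × 0.0873 ≈ 0.02058; observed = 38/2143 ≈ 0.01773.
Coefficient of coincidence = 0.01773/0.02058 ≈ 0.86.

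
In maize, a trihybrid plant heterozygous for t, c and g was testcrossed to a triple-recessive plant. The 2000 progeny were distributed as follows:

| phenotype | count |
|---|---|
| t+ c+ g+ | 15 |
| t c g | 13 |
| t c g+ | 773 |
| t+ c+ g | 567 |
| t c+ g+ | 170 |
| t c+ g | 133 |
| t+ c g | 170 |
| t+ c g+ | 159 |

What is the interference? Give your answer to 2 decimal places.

0.52

The two most frequent reciprocal classes, t c g+ and t+ c+ g, are the parental types, so the F1 was t c g+ / t+ c+ g.
The two rarest classes, t c g and t+ c+ g+, are the double crossovers. Comparing them with the parentals, only the g allele has switched, so g is the middle locus and the order is c – g – t.
c–g: (340 + 28)/2000 = 0.1840; g–t: (292 + 28)/2000 = 0.1600.
Expected DCO frequency = 0.1840 × 0.1600 ≈ 0.02944; observed = 28/2000 ≈ 0.01400.
Coefficient of coincidence = 0.01400/0.02944 ≈ 0.48; interference = 1 − 0.48 = 0.52.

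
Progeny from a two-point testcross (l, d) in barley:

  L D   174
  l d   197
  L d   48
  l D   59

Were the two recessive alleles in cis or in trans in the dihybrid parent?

The two most frequent classes are L D (174) and l d (197); these are the parental (non-recombinant) types.
So the F1 carried L D on one chromosome and l d on the other — the recessive alleles are on the same chromosome (cis / coupling).

cis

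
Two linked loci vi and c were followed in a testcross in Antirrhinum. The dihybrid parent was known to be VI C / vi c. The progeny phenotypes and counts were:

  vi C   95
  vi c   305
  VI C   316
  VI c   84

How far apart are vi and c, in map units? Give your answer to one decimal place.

The recombinant classes are VI c and vi C: 84 + 95 = 179.
Recombination frequency = 179/800 = 0.2238 ≈ 22.4%, i.e. 22.4 map units.

22.4 map units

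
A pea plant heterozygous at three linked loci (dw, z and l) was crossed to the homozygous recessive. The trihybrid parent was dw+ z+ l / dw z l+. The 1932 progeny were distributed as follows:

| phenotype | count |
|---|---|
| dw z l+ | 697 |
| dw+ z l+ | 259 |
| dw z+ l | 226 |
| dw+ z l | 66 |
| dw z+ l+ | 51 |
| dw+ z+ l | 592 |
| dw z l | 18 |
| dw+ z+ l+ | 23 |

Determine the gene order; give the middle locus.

l

The two rarest classes, dw+ z+ l+ and dw z l, are the double crossovers. Comparing them with the parentals, only the l allele has switched, so l is the middle locus and the order is z – l – dw.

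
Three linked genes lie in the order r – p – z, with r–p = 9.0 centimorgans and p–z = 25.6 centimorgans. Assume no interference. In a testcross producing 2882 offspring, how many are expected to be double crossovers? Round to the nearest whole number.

66

Map distances give recombination frequencies of 0.090 and 0.256 for the two intervals.
With no interference, expected double-crossover frequency = 0.090 × 0.256 = 0.02304.
Expected number = 0.02304 × 2882 = 66.40 ≈ 66.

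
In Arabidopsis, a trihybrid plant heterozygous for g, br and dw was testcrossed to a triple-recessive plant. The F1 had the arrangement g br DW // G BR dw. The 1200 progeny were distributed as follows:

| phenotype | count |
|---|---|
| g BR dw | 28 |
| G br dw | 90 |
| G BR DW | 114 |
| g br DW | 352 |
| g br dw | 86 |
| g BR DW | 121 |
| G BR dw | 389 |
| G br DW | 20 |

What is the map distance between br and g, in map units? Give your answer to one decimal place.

21.6 map units

The two rarest classes, G br DW and g BR dw, are the double crossovers. Comparing them with the parentals, only the g allele has switched, so g is the middle locus and the order is br – g – dw.
Crossovers in the br–g interval produce the single-crossover classes g BR DW and G br dw (121 + 90 = 211) plus the double crossovers (48).
RF(br–g) = (211 + 48) / 1200 = 259/1200 = 0.2158 → 21.6 map units.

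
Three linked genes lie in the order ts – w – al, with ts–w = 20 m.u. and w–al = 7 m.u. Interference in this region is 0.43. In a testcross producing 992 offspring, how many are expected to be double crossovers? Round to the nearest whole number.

Map distances give recombination frequencies of 0.200 and 0.070 for the two intervals.
With interference 0.43 (so coincidence = 0.57), expected double-crossover frequency = 0.200 × 0.070 × 0.57 = 0.00798.
Expected number = 0.00798 × 992 = 7.92 ≈ 8.

8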